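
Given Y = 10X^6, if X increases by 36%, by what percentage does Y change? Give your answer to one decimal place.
532.8%

For Y = 10X^6:
If X → X(1 + 0.36)
Then Y → Y · (1 + 0.36)^6
     ≈ Y · 6.3275

Percentage change = ((1 + 0.36)^6 − 1) × 100% ≈ 532.8%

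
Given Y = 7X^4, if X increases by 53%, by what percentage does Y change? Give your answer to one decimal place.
448.0%

For Y = 7X^4:
If X → X(1 + 0.53)
Then Y → Y · (1 + 0.53)^4
     ≈ Y · 5.4798

Percentage change = ((1 + 0.53)^4 − 1) × 100% ≈ 448.0%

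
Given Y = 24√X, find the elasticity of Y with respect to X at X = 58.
Elasticity = 1/2

Elasticity = (dY/dX) · (X/Y)

dY/dX = 12/√X
At X = 58: dY/dX = 6·√58/29, Y = 24·√58

Elasticity = (6·√58/29) · (58 / (24·√58)) = 1/2

Interpretation: for a small percentage change in X, the percentage change in Y is approximately 0.50 times as large.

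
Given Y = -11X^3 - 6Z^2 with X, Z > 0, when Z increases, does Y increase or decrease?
Y decreases

Taking the partial derivative:
∂Y/∂Z = -12Z

∂Y/∂Z = -12Z < 0 (assuming positive values)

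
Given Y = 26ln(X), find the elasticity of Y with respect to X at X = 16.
Elasticity = 1/ln(16) ≈ 0.3607

Elasticity = (dY/dX) · (X/Y)

dY/dX = 26/X
At X = 16: dY/dX = 13/8, Y = 26·ln(16)

Elasticity = (13/8) · (16 / (26·ln(16))) = 1/ln(16) ≈ 0.3607

Interpretation: for a small percentage change in X, the percentage change in Y is approximately 0.36 times as large.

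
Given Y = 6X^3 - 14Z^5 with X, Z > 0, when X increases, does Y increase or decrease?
Y increases

Taking the partial derivative:
∂Y/∂X = 18X^2

∂Y/∂X = 18X^2 > 0 (assuming positive values)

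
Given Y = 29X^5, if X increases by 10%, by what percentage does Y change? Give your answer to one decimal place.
61.1%

For Y = 29X^5:
If X → X(1 + 0.1)
Then Y → Y · (1 + 0.1)^5
     ≈ Y · 1.6105

Percentage change = ((1 + 0.1)^5 − 1) × 100% ≈ 61.1%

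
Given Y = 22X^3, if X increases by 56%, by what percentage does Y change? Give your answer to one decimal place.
279.6%

For Y = 22X^3:
If X → X(1 + 0.56)
Then Y → Y · (1 + 0.56)^3
     ≈ Y · 3.7964

Percentage change = ((1 + 0.56)^3 − 1) × 100% ≈ 279.6%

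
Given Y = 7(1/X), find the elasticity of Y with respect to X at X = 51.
Elasticity = -1

Elasticity = (dY/dX) · (X/Y)

dY/dX = -7/X²
At X = 51: dY/dX = -7/2601, Y = 7/51

Elasticity = (-7/2601) · (51 / (7/51)) = -1

Interpretation: for a small percentage change in X, the percentage change in Y is approximately -1.00 times as large.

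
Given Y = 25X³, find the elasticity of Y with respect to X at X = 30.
Elasticity = 3

Elasticity = (dY/dX) · (X/Y)

dY/dX = 75·X²
At X = 30: dY/dX = 67500, Y = 675000

Elasticity = 67500 · (30 / 675000) = 3

Interpretation: for a small percentage change in X, the percentage change in Y is approximately 3.00 times as large.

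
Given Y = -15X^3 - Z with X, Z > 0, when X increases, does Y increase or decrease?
Y decreases

Taking the partial derivative:
∂Y/∂X = -45X^2

∂Y/∂X = -45X^2 < 0 (assuming positive values)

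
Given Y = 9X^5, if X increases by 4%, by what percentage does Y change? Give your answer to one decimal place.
21.7%

For Y = 9X^5:
If X → X(1 + 0.04)
Then Y → Y · (1 + 0.04)^5
     ≈ Y · 1.2167

Percentage change = ((1 + 0.04)^5 − 1) × 100% ≈ 21.7%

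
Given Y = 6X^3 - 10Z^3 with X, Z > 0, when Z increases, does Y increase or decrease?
Y decreases

Taking the partial derivative:
∂Y/∂Z = -30Z^2

∂Y/∂Z = -30Z^2 < 0 (assuming positive values)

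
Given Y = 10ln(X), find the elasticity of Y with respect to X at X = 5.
Elasticity = 1/ln(5) ≈ 0.6213

Elasticity = (dY/dX) · (X/Y)

dY/dX = 10/X
At X = 5: dY/dX = 2, Y = 10·ln(5)

Elasticity = 2 · (5 / (10·ln(5))) = 1/ln(5) ≈ 0.6213

Interpretation: for a small percentage change in X, the percentage change in Y is approximately 0.62 times as large.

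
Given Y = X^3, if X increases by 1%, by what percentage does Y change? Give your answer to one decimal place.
3.0%

For Y = X^3:
If X → X(1 + 0.01)
Then Y → Y · (1 + 0.01)^3
     ≈ Y · 1.0303

Percentage change = ((1 + 0.01)^3 − 1) × 100% ≈ 3.0%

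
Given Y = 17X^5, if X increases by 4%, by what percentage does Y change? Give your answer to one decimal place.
21.7%

For Y = 17X^5:
If X → X(1 + 0.04)
Then Y → Y · (1 + 0.04)^5
     ≈ Y · 1.2167

Percentage change = ((1 + 0.04)^5 − 1) × 100% ≈ 21.7%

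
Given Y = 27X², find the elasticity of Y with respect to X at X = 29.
Elasticity = 2

Elasticity = (dY/dX) · (X/Y)

dY/dX = 54·X
At X = 29: dY/dX = 1566, Y = 22707

Elasticity = 1566 · (29 / 22707) = 2

Interpretation: for a small percentage change in X, the percentage change in Y is approximately 2.00 times as large.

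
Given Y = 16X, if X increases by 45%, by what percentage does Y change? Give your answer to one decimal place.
45.0%

For Y = 16X:
If X → X(1 + 0.45)
Then Y → Y · (1 + 0.45)^1
     = Y · 1.4500

Percentage change = ((1 + 0.45)^1 − 1) × 100% = 45.0%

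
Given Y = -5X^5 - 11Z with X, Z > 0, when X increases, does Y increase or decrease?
Y decreases

Taking the partial derivative:
∂Y/∂X = -25X^4

∂Y/∂X = -25X^4 < 0 (assuming positive values)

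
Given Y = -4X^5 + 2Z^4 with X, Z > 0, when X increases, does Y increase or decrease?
Y decreases

Taking the partial derivative:
∂Y/∂X = -20X^4

∂Y/∂X = -20X^4 < 0 (assuming positive values)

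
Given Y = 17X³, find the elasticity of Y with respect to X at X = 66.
Elasticity = 3

Elasticity = (dY/dX) · (X/Y)

dY/dX = 51·X²
At X = 66: dY/dX = 222156, Y = 4887432

Elasticity = 222156 · (66 / 4887432) = 3

Interpretation: for a small percentage change in X, the percentage change in Y is approximately 3.00 times as large.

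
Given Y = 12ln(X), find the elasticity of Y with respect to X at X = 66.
Elasticity = 1/ln(66) ≈ 0.2387

Elasticity = (dY/dX) · (X/Y)

dY/dX = 12/X
At X = 66: dY/dX = 2/11, Y = 12·ln(66)

Elasticity = (2/11) · (66 / (12·ln(66))) = 1/ln(66) ≈ 0.2387

Interpretation: for a small percentage change in X, the percentage change in Y is approximately 0.24 times as large.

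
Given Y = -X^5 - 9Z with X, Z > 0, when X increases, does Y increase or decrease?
Y decreases

Taking the partial derivative:
∂Y/∂X = -5X^4

∂Y/∂X = -5X^4 < 0 (assuming positive values)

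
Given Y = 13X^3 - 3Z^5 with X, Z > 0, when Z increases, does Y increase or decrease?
Y decreases

Taking the partial derivative:
∂Y/∂Z = -15Z^4

∂Y/∂Z = -15Z^4 < 0 (assuming positive values)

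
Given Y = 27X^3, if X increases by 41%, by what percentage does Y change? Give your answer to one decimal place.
180.3%

For Y = 27X^3:
If X → X(1 + 0.41)
Then Y → Y · (1 + 0.41)^3
     ≈ Y · 2.8032

Percentage change = ((1 + 0.41)^3 − 1) × 100% ≈ 180.3%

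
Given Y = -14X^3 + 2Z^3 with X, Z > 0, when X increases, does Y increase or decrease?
Y decreases

Taking the partial derivative:
∂Y/∂X = -42X^2

∂Y/∂X = -42X^2 < 0 (assuming positive values)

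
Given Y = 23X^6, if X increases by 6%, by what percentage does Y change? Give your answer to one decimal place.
41.9%

For Y = 23X^6:
If X → X(1 + 0.06)
Then Y → Y · (1 + 0.06)^6
     ≈ Y · 1.4185

Percentage change = ((1 + 0.06)^6 − 1) × 100% ≈ 41.9%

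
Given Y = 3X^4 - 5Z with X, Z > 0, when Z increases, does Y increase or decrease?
Y decreases

Taking the partial derivative:
∂Y/∂Z = -5

∂Y/∂Z = -5 < 0 (assuming positive values)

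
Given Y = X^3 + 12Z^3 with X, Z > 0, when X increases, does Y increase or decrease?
Y increases

Taking the partial derivative:
∂Y/∂X = 3X^2

∂Y/∂X = 3X^2 > 0 (assuming positive values)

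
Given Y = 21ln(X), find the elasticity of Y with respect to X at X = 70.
Elasticity = 1/ln(70) ≈ 0.2354

Elasticity = (dY/dX) · (X/Y)

dY/dX = 21/X
At X = 70: dY/dX = 3/10, Y = 21·ln(70)

Elasticity = (3/10) · (70 / (21·ln(70))) = 1/ln(70) ≈ 0.2354

Interpretation: for a small percentage change in X, the percentage change in Y is approximately 0.24 times as large.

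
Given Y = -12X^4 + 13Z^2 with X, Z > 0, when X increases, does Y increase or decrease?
Y decreases

Taking the partial derivative:
∂Y/∂X = -48X^3

∂Y/∂X = -48X^3 < 0 (assuming positive values)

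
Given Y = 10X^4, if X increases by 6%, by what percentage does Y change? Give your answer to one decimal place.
26.2%

For Y = 10X^4:
If X → X(1 + 0.06)
Then Y → Y · (1 + 0.06)^4
     ≈ Y · 1.2625

Percentage change = ((1 + 0.06)^4 − 1) × 100% ≈ 26.2%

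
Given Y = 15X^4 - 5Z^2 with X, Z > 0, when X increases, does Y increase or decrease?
Y increases

Taking the partial derivative:
∂Y/∂X = 60X^3

∂Y/∂X = 60X^3 > 0 (assuming positive values)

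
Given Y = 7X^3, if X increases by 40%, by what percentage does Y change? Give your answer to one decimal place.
174.4%

For Y = 7X^3:
If X → X(1 + 0.4)
Then Y → Y · (1 + 0.4)^3
     = Y · 2.7440

Percentage change = ((1 + 0.4)^3 − 1) × 100% = 174.4%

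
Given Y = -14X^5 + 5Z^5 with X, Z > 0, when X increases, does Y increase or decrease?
Y decreases

Taking the partial derivative:
∂Y/∂X = -70X^4

∂Y/∂X = -70X^4 < 0 (assuming positive values)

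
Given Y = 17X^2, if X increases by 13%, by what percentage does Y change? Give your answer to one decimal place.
27.7%

For Y = 17X^2:
If X → X(1 + 0.13)
Then Y → Y · (1 + 0.13)^2
     = Y · 1.2769

Percentage change = ((1 + 0.13)^2 − 1) × 100% ≈ 27.7%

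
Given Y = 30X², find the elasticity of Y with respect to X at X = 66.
Elasticity = 2

Elasticity = (dY/dX) · (X/Y)

dY/dX = 60·X
At X = 66: dY/dX = 3960, Y = 130680

Elasticity = 3960 · (66 / 130680) = 2

Interpretation: for a small percentage change in X, the percentage change in Y is approximately 2.00 times as large.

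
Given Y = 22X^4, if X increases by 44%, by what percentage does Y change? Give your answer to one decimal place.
330.0%

For Y = 22X^4:
If X → X(1 + 0.44)
Then Y → Y · (1 + 0.44)^4
     ≈ Y · 4.2998

Percentage change = ((1 + 0.44)^4 − 1) × 100% ≈ 330.0%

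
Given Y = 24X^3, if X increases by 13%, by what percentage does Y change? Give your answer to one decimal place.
44.3%

For Y = 24X^3:
If X → X(1 + 0.13)
Then Y → Y · (1 + 0.13)^3
     ≈ Y · 1.4429

Percentage change = ((1 + 0.13)^3 − 1) × 100% ≈ 44.3%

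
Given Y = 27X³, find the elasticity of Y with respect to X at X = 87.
Elasticity = 3

Elasticity = (dY/dX) · (X/Y)

dY/dX = 81·X²
At X = 87: dY/dX = 613089, Y = 17779581

Elasticity = 613089 · (87 / 17779581) = 3

Interpretation: for a small percentage change in X, the percentage change in Y is approximately 3.00 times as large.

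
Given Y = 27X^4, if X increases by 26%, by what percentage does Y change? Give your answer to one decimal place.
152.0%

For Y = 27X^4:
If X → X(1 + 0.26)
Then Y → Y · (1 + 0.26)^4
     ≈ Y · 2.5205

Percentage change = ((1 + 0.26)^4 − 1) × 100% ≈ 152.0%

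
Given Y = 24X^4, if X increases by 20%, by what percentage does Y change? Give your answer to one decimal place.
107.4%

For Y = 24X^4:
If X → X(1 + 0.2)
Then Y → Y · (1 + 0.2)^4
     = Y · 2.0736

Percentage change = ((1 + 0.2)^4 − 1) × 100% ≈ 107.4%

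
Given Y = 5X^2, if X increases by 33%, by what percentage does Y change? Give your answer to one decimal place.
76.9%

For Y = 5X^2:
If X → X(1 + 0.33)
Then Y → Y · (1 + 0.33)^2
     = Y · 1.7689

Percentage change = ((1 + 0.33)^2 − 1) × 100% ≈ 76.9%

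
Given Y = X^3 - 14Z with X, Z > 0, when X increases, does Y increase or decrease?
Y increases

Taking the partial derivative:
∂Y/∂X = 3X^2

∂Y/∂X = 3X^2 > 0 (assuming positive values)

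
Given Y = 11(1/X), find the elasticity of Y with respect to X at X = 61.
Elasticity = -1

Elasticity = (dY/dX) · (X/Y)

dY/dX = -11/X²
At X = 61: dY/dX = -11/3721, Y = 11/61

Elasticity = (-11/3721) · (61 / (11/61)) = -1

Interpretation: for a small percentage change in X, the percentage change in Y is approximately -1.00 times as large.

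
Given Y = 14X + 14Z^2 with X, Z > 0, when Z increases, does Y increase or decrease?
Y increases

Taking the partial derivative:
∂Y/∂Z = 28Z

∂Y/∂Z = 28Z > 0 (assuming positive values)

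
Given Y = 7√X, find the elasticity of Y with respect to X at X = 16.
Elasticity = 1/2

Elasticity = (dY/dX) · (X/Y)

dY/dX = 7/(2·√X)
At X = 16: dY/dX = 7/8, Y = 28

Elasticity = (7/8) · (16 / 28) = 1/2

Interpretation: for a small percentage change in X, the percentage change in Y is approximately 0.50 times as large.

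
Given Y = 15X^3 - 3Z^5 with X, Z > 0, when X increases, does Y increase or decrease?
Y increases

Taking the partial derivative:
∂Y/∂X = 45X^2

∂Y/∂X = 45X^2 > 0 (assuming positive values)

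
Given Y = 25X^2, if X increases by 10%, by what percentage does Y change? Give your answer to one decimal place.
21.0%

For Y = 25X^2:
If X → X(1 + 0.1)
Then Y → Y · (1 + 0.1)^2
     = Y · 1.2100

Percentage change = ((1 + 0.1)^2 − 1) × 100% = 21.0%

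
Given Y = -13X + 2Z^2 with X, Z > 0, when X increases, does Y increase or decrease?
Y decreases

Taking the partial derivative:
∂Y/∂X = -13

∂Y/∂X = -13 < 0 (assuming positive values)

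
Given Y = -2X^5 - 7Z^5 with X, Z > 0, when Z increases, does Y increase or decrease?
Y decreases

Taking the partial derivative:
∂Y/∂Z = -35Z^4

∂Y/∂Z = -35Z^4 < 0 (assuming positive values)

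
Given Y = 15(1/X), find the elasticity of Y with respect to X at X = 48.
Elasticity = -1

Elasticity = (dY/dX) · (X/Y)

dY/dX = -15/X²
At X = 48: dY/dX = -5/768, Y = 5/16

Elasticity = (-5/768) · (48 / (5/16)) = -1

Interpretation: for a small percentage change in X, the percentage change in Y is approximately -1.00 times as large.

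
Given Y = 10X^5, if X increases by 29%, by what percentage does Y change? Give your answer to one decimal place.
257.2%

For Y = 10X^5:
If X → X(1 + 0.29)
Then Y → Y · (1 + 0.29)^5
     ≈ Y · 3.5723

Percentage change = ((1 + 0.29)^5 − 1) × 100% ≈ 257.2%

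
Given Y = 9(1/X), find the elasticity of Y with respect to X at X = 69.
Elasticity = -1

Elasticity = (dY/dX) · (X/Y)

dY/dX = -9/X²
At X = 69: dY/dX = -1/529, Y = 3/23

Elasticity = (-1/529) · (69 / (3/23)) = -1

Interpretation: for a small percentage change in X, the percentage change in Y is approximately -1.00 times as large.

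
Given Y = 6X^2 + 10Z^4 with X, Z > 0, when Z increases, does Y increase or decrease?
Y increases

Taking the partial derivative:
∂Y/∂Z = 40Z^3

∂Y/∂Z = 40Z^3 > 0 (assuming positive values)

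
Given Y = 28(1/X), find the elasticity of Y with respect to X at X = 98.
Elasticity = -1

Elasticity = (dY/dX) · (X/Y)

dY/dX = -28/X²
At X = 98: dY/dX = -1/343, Y = 2/7

Elasticity = (-1/343) · (98 / (2/7)) = -1

Interpretation: for a small percentage change in X, the percentage change in Y is approximately -1.00 times as large.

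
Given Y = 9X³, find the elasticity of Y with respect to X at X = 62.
Elasticity = 3

Elasticity = (dY/dX) · (X/Y)

dY/dX = 27·X²
At X = 62: dY/dX = 103788, Y = 2144952

Elasticity = 103788 · (62 / 2144952) = 3

Interpretation: for a small percentage change in X, the percentage change in Y is approximately 3.00 times as large.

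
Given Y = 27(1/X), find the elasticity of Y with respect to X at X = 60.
Elasticity = -1

Elasticity = (dY/dX) · (X/Y)

dY/dX = -27/X²
At X = 60: dY/dX = -3/400, Y = 9/20

Elasticity = (-3/400) · (60 / (9/20)) = -1

Interpretation: for a small percentage change in X, the percentage change in Y is approximately -1.00 times as large.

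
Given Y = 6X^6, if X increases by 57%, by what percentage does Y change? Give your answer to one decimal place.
1397.6%

For Y = 6X^6:
If X → X(1 + 0.57)
Then Y → Y · (1 + 0.57)^6
     ≈ Y · 14.9761

Percentage change = ((1 + 0.57)^6 − 1) × 100% ≈ 1397.6%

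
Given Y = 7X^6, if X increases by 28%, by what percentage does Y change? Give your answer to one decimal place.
339.8%

For Y = 7X^6:
If X → X(1 + 0.28)
Then Y → Y · (1 + 0.28)^6
     ≈ Y · 4.3980

Percentage change = ((1 + 0.28)^6 − 1) × 100% ≈ 339.8%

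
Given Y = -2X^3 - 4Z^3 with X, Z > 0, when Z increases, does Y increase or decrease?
Y decreases

Taking the partial derivative:
∂Y/∂Z = -12Z^2

∂Y/∂Z = -12Z^2 < 0 (assuming positive values)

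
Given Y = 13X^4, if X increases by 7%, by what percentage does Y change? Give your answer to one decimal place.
31.1%

For Y = 13X^4:
If X → X(1 + 0.07)
Then Y → Y · (1 + 0.07)^4
     ≈ Y · 1.3108

Percentage change = ((1 + 0.07)^4 − 1) × 100% ≈ 31.1%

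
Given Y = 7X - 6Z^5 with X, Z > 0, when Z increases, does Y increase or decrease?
Y decreases

Taking the partial derivative:
∂Y/∂Z = -30Z^4

∂Y/∂Z = -30Z^4 < 0 (assuming positive values)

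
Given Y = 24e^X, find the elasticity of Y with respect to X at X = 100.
Elasticity = 100

Elasticity = (dY/dX) · (X/Y)

dY/dX = 24·e^X
At X = 100: dY/dX = 24·e^100, Y = 24·e^100

Elasticity = (24·e^100) · (100 / (24·e^100)) = 100

Interpretation: for a small percentage change in X, the percentage change in Y is approximately 100.00 times as large.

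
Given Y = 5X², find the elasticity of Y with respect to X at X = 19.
Elasticity = 2

Elasticity = (dY/dX) · (X/Y)

dY/dX = 10·X
At X = 19: dY/dX = 190, Y = 1805

Elasticity = 190 · (19 / 1805) = 2

Interpretation: for a small percentage change in X, the percentage change in Y is approximately 2.00 times as large.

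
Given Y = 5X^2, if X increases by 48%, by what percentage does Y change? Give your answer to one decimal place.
119.0%

For Y = 5X^2:
If X → X(1 + 0.48)
Then Y → Y · (1 + 0.48)^2
     = Y · 2.1904

Percentage change = ((1 + 0.48)^2 − 1) × 100% ≈ 119.0%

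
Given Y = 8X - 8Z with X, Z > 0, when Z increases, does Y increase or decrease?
Y decreases

Taking the partial derivative:
∂Y/∂Z = -8

∂Y/∂Z = -8 < 0 (assuming positive values)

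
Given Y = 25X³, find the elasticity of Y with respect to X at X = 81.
Elasticity = 3

Elasticity = (dY/dX) · (X/Y)

dY/dX = 75·X²
At X = 81: dY/dX = 492075, Y = 13286025

Elasticity = 492075 · (81 / 13286025) = 3

Interpretation: for a small percentage change in X, the percentage change in Y is approximately 3.00 times as large.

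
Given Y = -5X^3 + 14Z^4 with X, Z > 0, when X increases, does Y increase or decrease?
Y decreases

Taking the partial derivative:
∂Y/∂X = -15X^2

∂Y/∂X = -15X^2 < 0 (assuming positive values)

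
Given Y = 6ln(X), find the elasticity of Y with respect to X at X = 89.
Elasticity = 1/ln(89) ≈ 0.2228

Elasticity = (dY/dX) · (X/Y)

dY/dX = 6/X
At X = 89: dY/dX = 6/89, Y = 6·ln(89)

Elasticity = (6/89) · (89 / (6·ln(89))) = 1/ln(89) ≈ 0.2228

Interpretation: for a small percentage change in X, the percentage change in Y is approximately 0.22 times as large.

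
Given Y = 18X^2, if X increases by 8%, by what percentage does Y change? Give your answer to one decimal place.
16.6%

For Y = 18X^2:
If X → X(1 + 0.08)
Then Y → Y · (1 + 0.08)^2
     = Y · 1.1664

Percentage change = ((1 + 0.08)^2 − 1) × 100% ≈ 16.6%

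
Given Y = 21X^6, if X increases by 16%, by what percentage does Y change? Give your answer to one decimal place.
143.6%

For Y = 21X^6:
If X → X(1 + 0.16)
Then Y → Y · (1 + 0.16)^6
     ≈ Y · 2.4364

Percentage change = ((1 + 0.16)^6 − 1) × 100% ≈ 143.6%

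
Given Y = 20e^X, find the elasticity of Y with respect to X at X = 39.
Elasticity = 39

Elasticity = (dY/dX) · (X/Y)

dY/dX = 20·e^X
At X = 39: dY/dX = 20·e^39, Y = 20·e^39

Elasticity = (20·e^39) · (39 / (20·e^39)) = 39

Interpretation: for a small percentage change in X, the percentage change in Y is approximately 39.00 times as large.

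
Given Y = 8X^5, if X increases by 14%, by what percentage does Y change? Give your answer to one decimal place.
92.5%

For Y = 8X^5:
If X → X(1 + 0.14)
Then Y → Y · (1 + 0.14)^5
     ≈ Y · 1.9254

Percentage change = ((1 + 0.14)^5 − 1) × 100% ≈ 92.5%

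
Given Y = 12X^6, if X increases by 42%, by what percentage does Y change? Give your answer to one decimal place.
719.8%

For Y = 12X^6:
If X → X(1 + 0.42)
Then Y → Y · (1 + 0.42)^6
     ≈ Y · 8.1984

Percentage change = ((1 + 0.42)^6 − 1) × 100% ≈ 719.8%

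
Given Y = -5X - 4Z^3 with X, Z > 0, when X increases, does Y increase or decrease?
Y decreases

Taking the partial derivative:
∂Y/∂X = -5

∂Y/∂X = -5 < 0 (assuming positive values)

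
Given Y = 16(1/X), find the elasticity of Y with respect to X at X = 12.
Elasticity = -1

Elasticity = (dY/dX) · (X/Y)

dY/dX = -16/X²
At X = 12: dY/dX = -1/9, Y = 4/3

Elasticity = (-1/9) · (12 / (4/3)) = -1

Interpretation: for a small percentage change in X, the percentage change in Y is approximately -1.00 times as large.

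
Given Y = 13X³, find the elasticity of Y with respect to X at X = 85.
Elasticity = 3

Elasticity = (dY/dX) · (X/Y)

dY/dX = 39·X²
At X = 85: dY/dX = 281775, Y = 7983625

Elasticity = 281775 · (85 / 7983625) = 3

Interpretation: for a small percentage change in X, the percentage change in Y is approximately 3.00 times as large.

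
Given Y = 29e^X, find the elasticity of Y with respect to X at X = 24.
Elasticity = 24

Elasticity = (dY/dX) · (X/Y)

dY/dX = 29·e^X
At X = 24: dY/dX = 29·e^24, Y = 29·e^24

Elasticity = (29·e^24) · (24 / (29·e^24)) = 24

Interpretation: for a small percentage change in X, the percentage change in Y is approximately 24.00 times as large.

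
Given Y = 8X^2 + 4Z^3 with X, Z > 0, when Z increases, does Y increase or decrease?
Y increases

Taking the partial derivative:
∂Y/∂Z = 12Z^2

∂Y/∂Z = 12Z^2 > 0 (assuming positive values)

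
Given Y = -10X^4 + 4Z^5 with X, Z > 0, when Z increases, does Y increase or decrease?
Y increases

Taking the partial derivative:
∂Y/∂Z = 20Z^4

∂Y/∂Z = 20Z^4 > 0 (assuming positive values)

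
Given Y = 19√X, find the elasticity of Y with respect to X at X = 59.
Elasticity = 1/2

Elasticity = (dY/dX) · (X/Y)

dY/dX = 19/(2·√X)
At X = 59: dY/dX = 19·√59/118, Y = 19·√59

Elasticity = (19·√59/118) · (59 / (19·√59)) = 1/2

Interpretation: for a small percentage change in X, the percentage change in Y is approximately 0.50 times as large.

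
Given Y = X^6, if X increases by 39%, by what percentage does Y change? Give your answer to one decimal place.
621.3%

For Y = X^6:
If X → X(1 + 0.39)
Then Y → Y · (1 + 0.39)^6
     ≈ Y · 7.2125

Percentage change = ((1 + 0.39)^6 − 1) × 100% ≈ 621.3%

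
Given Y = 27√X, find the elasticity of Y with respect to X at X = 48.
Elasticity = 1/2

Elasticity = (dY/dX) · (X/Y)

dY/dX = 27/(2·√X)
At X = 48: dY/dX = 9·√3/8, Y = 108·√3

Elasticity = (9·√3/8) · (48 / (108·√3)) = 1/2

Interpretation: for a small percentage change in X, the percentage change in Y is approximately 0.50 times as large.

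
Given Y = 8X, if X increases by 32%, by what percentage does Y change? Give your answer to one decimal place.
32.0%

For Y = 8X:
If X → X(1 + 0.32)
Then Y → Y · (1 + 0.32)^1
     = Y · 1.3200

Percentage change = ((1 + 0.32)^1 − 1) × 100% = 32.0%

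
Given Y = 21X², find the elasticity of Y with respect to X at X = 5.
Elasticity = 2

Elasticity = (dY/dX) · (X/Y)

dY/dX = 42·X
At X = 5: dY/dX = 210, Y = 525

Elasticity = 210 · (5 / 525) = 2

Interpretation: for a small percentage change in X, the percentage change in Y is approximately 2.00 times as large.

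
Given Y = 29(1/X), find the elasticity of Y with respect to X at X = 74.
Elasticity = -1

Elasticity = (dY/dX) · (X/Y)

dY/dX = -29/X²
At X = 74: dY/dX = -29/5476, Y = 29/74

Elasticity = (-29/5476) · (74 / (29/74)) = -1

Interpretation: for a small percentage change in X, the percentage change in Y is approximately -1.00 times as large.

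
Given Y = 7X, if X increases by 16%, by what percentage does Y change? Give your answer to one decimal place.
16.0%

For Y = 7X:
If X → X(1 + 0.16)
Then Y → Y · (1 + 0.16)^1
     = Y · 1.1600

Percentage change = ((1 + 0.16)^1 − 1) × 100% = 16.0%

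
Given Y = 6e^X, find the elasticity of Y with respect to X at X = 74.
Elasticity = 74

Elasticity = (dY/dX) · (X/Y)

dY/dX = 6·e^X
At X = 74: dY/dX = 6·e^74, Y = 6·e^74

Elasticity = (6·e^74) · (74 / (6·e^74)) = 74

Interpretation: for a small percentage change in X, the percentage change in Y is approximately 74.00 times as large.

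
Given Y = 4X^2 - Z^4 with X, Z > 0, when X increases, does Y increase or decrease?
Y increases

Taking the partial derivative:
∂Y/∂X = 8X

∂Y/∂X = 8X > 0 (assuming positive values)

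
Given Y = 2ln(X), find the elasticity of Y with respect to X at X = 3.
Elasticity = 1/ln(3) ≈ 0.9102

Elasticity = (dY/dX) · (X/Y)

dY/dX = 2/X
At X = 3: dY/dX = 2/3, Y = 2·ln(3)

Elasticity = (2/3) · (3 / (2·ln(3))) = 1/ln(3) ≈ 0.9102

Interpretation: for a small percentage change in X, the percentage change in Y is approximately 0.91 times as large.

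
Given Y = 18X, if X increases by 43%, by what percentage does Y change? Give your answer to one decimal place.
43.0%

For Y = 18X:
If X → X(1 + 0.43)
Then Y → Y · (1 + 0.43)^1
     = Y · 1.4300

Percentage change = ((1 + 0.43)^1 − 1) × 100% = 43.0%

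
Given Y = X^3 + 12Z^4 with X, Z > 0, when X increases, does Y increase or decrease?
Y increases

Taking the partial derivative:
∂Y/∂X = 3X^2

∂Y/∂X = 3X^2 > 0 (assuming positive values)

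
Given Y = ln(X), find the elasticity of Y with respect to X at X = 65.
Elasticity = 1/ln(65) ≈ 0.2396

Elasticity = (dY/dX) · (X/Y)

dY/dX = 1/X
At X = 65: dY/dX = 1/65, Y = ln(65)

Elasticity = (1/65) · (65 / (ln(65))) = 1/ln(65) ≈ 0.2396

Interpretation: for a small percentage change in X, the percentage change in Y is approximately 0.24 times as large.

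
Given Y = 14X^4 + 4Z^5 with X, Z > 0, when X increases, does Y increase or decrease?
Y increases

Taking the partial derivative:
∂Y/∂X = 56X^3

∂Y/∂X = 56X^3 > 0 (assuming positive values)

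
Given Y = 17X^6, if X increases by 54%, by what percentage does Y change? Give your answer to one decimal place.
1233.9%

For Y = 17X^6:
If X → X(1 + 0.54)
Then Y → Y · (1 + 0.54)^6
     ≈ Y · 13.3390

Percentage change = ((1 + 0.54)^6 − 1) × 100% ≈ 1233.9%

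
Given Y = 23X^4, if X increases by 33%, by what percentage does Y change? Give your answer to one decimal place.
212.9%

For Y = 23X^4:
If X → X(1 + 0.33)
Then Y → Y · (1 + 0.33)^4
     ≈ Y · 3.1290

Percentage change = ((1 + 0.33)^4 − 1) × 100% ≈ 212.9%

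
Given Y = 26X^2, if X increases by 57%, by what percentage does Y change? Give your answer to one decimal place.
146.5%

For Y = 26X^2:
If X → X(1 + 0.57)
Then Y → Y · (1 + 0.57)^2
     = Y · 2.4649

Percentage change = ((1 + 0.57)^2 − 1) × 100% ≈ 146.5%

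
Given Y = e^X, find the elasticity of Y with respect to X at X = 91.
Elasticity = 91

Elasticity = (dY/dX) · (X/Y)

dY/dX = e^X
At X = 91: dY/dX = e^91, Y = e^91

Elasticity = (e^91) · (91 / (e^91)) = 91

Interpretation: for a small percentage change in X, the percentage change in Y is approximately 91.00 times as large.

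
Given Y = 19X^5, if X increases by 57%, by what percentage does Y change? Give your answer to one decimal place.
853.9%

For Y = 19X^5:
If X → X(1 + 0.57)
Then Y → Y · (1 + 0.57)^5
     ≈ Y · 9.5389

Percentage change = ((1 + 0.57)^5 − 1) × 100% ≈ 853.9%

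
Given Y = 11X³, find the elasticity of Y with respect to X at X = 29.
Elasticity = 3

Elasticity = (dY/dX) · (X/Y)

dY/dX = 33·X²
At X = 29: dY/dX = 27753, Y = 268279

Elasticity = 27753 · (29 / 268279) = 3

Interpretation: for a small percentage change in X, the percentage change in Y is approximately 3.00 times as large.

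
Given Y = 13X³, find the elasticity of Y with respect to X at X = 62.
Elasticity = 3

Elasticity = (dY/dX) · (X/Y)

dY/dX = 39·X²
At X = 62: dY/dX = 149916, Y = 3098264

Elasticity = 149916 · (62 / 3098264) = 3

Interpretation: for a small percentage change in X, the percentage change in Y is approximately 3.00 times as large.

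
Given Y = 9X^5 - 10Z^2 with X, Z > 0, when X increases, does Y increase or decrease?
Y increases

Taking the partial derivative:
∂Y/∂X = 45X^4

∂Y/∂X = 45X^4 > 0 (assuming positive values)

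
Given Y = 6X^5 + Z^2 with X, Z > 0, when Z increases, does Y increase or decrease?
Y increases

Taking the partial derivative:
∂Y/∂Z = 2Z

∂Y/∂Z = 2Z > 0 (assuming positive values)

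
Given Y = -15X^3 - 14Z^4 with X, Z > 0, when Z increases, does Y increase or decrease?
Y decreases

Taking the partial derivative:
∂Y/∂Z = -56Z^3

∂Y/∂Z = -56Z^3 < 0 (assuming positive values)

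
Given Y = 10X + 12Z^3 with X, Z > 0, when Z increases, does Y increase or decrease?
Y increases

Taking the partial derivative:
∂Y/∂Z = 36Z^2

∂Y/∂Z = 36Z^2 > 0 (assuming positive values)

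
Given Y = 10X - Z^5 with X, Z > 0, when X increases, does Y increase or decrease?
Y increases

Taking the partial derivative:
∂Y/∂X = 10

∂Y/∂X = 10 > 0 (assuming positive values)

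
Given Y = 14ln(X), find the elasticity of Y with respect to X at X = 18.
Elasticity = 1/ln(18) ≈ 0.3460

Elasticity = (dY/dX) · (X/Y)

dY/dX = 14/X
At X = 18: dY/dX = 7/9, Y = 14·ln(18)

Elasticity = (7/9) · (18 / (14·ln(18))) = 1/ln(18) ≈ 0.3460

Interpretation: for a small percentage change in X, the percentage change in Y is approximately 0.35 times as large.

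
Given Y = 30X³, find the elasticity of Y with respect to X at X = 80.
Elasticity = 3

Elasticity = (dY/dX) · (X/Y)

dY/dX = 90·X²
At X = 80: dY/dX = 576000, Y = 15360000

Elasticity = 576000 · (80 / 15360000) = 3

Interpretation: for a small percentage change in X, the percentage change in Y is approximately 3.00 times as large.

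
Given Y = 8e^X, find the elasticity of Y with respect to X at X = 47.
Elasticity = 47

Elasticity = (dY/dX) · (X/Y)

dY/dX = 8·e^X
At X = 47: dY/dX = 8·e^47, Y = 8·e^47

Elasticity = (8·e^47) · (47 / (8·e^47)) = 47

Interpretation: for a small percentage change in X, the percentage change in Y is approximately 47.00 times as large.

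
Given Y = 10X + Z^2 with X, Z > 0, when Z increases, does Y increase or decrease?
Y increases

Taking the partial derivative:
∂Y/∂Z = 2Z

∂Y/∂Z = 2Z > 0 (assuming positive values)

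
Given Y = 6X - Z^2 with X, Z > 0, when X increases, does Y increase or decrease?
Y increases

Taking the partial derivative:
∂Y/∂X = 6

∂Y/∂X = 6 > 0 (assuming positive values)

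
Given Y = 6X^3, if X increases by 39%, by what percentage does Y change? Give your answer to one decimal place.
168.6%

For Y = 6X^3:
If X → X(1 + 0.39)
Then Y → Y · (1 + 0.39)^3
     ≈ Y · 2.6856

Percentage change = ((1 + 0.39)^3 − 1) × 100% ≈ 168.6%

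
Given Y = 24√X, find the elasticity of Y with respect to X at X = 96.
Elasticity = 1/2

Elasticity = (dY/dX) · (X/Y)

dY/dX = 12/√X
At X = 96: dY/dX = √6/2, Y = 96·√6

Elasticity = (√6/2) · (96 / (96·√6)) = 1/2

Interpretation: for a small percentage change in X, the percentage change in Y is approximately 0.50 times as large.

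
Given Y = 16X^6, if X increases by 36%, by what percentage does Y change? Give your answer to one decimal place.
532.8%

For Y = 16X^6:
If X → X(1 + 0.36)
Then Y → Y · (1 + 0.36)^6
     ≈ Y · 6.3275

Percentage change = ((1 + 0.36)^6 − 1) × 100% ≈ 532.8%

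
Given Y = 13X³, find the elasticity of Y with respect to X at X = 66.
Elasticity = 3

Elasticity = (dY/dX) · (X/Y)

dY/dX = 39·X²
At X = 66: dY/dX = 169884, Y = 3737448

Elasticity = 169884 · (66 / 3737448) = 3

Interpretation: for a small percentage change in X, the percentage change in Y is approximately 3.00 times as large.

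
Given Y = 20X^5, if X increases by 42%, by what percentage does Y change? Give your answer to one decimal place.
477.4%

For Y = 20X^5:
If X → X(1 + 0.42)
Then Y → Y · (1 + 0.42)^5
     ≈ Y · 5.7735

Percentage change = ((1 + 0.42)^5 − 1) × 100% ≈ 477.4%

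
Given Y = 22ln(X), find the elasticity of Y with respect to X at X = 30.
Elasticity = 1/ln(30) ≈ 0.2940

Elasticity = (dY/dX) · (X/Y)

dY/dX = 22/X
At X = 30: dY/dX = 11/15, Y = 22·ln(30)

Elasticity = (11/15) · (30 / (22·ln(30))) = 1/ln(30) ≈ 0.2940

Interpretation: for a small percentage change in X, the percentage change in Y is approximately 0.29 times as large.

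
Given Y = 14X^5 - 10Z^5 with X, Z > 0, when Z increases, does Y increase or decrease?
Y decreases

Taking the partial derivative:
∂Y/∂Z = -50Z^4

∂Y/∂Z = -50Z^4 < 0 (assuming positive values)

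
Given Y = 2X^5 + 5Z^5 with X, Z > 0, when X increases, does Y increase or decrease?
Y increases

Taking the partial derivative:
∂Y/∂X = 10X^4

∂Y/∂X = 10X^4 > 0 (assuming positive values)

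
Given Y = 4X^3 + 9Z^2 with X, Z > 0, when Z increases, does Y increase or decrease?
Y increases

Taking the partial derivative:
∂Y/∂Z = 18Z

∂Y/∂Z = 18Z > 0 (assuming positive values)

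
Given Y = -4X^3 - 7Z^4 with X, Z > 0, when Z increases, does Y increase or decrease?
Y decreases

Taking the partial derivative:
∂Y/∂Z = -28Z^3

∂Y/∂Z = -28Z^3 < 0 (assuming positive values)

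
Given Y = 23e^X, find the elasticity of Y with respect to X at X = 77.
Elasticity = 77

Elasticity = (dY/dX) · (X/Y)

dY/dX = 23·e^X
At X = 77: dY/dX = 23·e^77, Y = 23·e^77

Elasticity = (23·e^77) · (77 / (23·e^77)) = 77

Interpretation: for a small percentage change in X, the percentage change in Y is approximately 77.00 times as large.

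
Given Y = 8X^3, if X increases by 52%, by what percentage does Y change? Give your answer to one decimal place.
251.2%

For Y = 8X^3:
If X → X(1 + 0.52)
Then Y → Y · (1 + 0.52)^3
     ≈ Y · 3.5118

Percentage change = ((1 + 0.52)^3 − 1) × 100% ≈ 251.2%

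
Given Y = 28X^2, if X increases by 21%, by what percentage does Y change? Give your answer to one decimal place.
46.4%

For Y = 28X^2:
If X → X(1 + 0.21)
Then Y → Y · (1 + 0.21)^2
     = Y · 1.4641

Percentage change = ((1 + 0.21)^2 − 1) × 100% ≈ 46.4%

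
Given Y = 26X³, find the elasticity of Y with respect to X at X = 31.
Elasticity = 3

Elasticity = (dY/dX) · (X/Y)

dY/dX = 78·X²
At X = 31: dY/dX = 74958, Y = 774566

Elasticity = 74958 · (31 / 774566) = 3

Interpretation: for a small percentage change in X, the percentage change in Y is approximately 3.00 times as large.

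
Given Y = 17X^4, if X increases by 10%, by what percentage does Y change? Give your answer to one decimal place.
46.4%

For Y = 17X^4:
If X → X(1 + 0.1)
Then Y → Y · (1 + 0.1)^4
     = Y · 1.4641

Percentage change = ((1 + 0.1)^4 − 1) × 100% ≈ 46.4%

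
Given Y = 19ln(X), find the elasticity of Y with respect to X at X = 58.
Elasticity = 1/ln(58) ≈ 0.2463

Elasticity = (dY/dX) · (X/Y)

dY/dX = 19/X
At X = 58: dY/dX = 19/58, Y = 19·ln(58)

Elasticity = (19/58) · (58 / (19·ln(58))) = 1/ln(58) ≈ 0.2463

Interpretation: for a small percentage change in X, the percentage change in Y is approximately 0.25 times as large.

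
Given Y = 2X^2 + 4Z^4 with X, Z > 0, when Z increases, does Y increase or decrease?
Y increases

Taking the partial derivative:
∂Y/∂Z = 16Z^3

∂Y/∂Z = 16Z^3 > 0 (assuming positive values)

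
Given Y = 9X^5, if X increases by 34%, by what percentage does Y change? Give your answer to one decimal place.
332.0%

For Y = 9X^5:
If X → X(1 + 0.34)
Then Y → Y · (1 + 0.34)^5
     ≈ Y · 4.3204

Percentage change = ((1 + 0.34)^5 − 1) × 100% ≈ 332.0%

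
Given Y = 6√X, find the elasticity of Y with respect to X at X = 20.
Elasticity = 1/2

Elasticity = (dY/dX) · (X/Y)

dY/dX = 3/√X
At X = 20: dY/dX = 3·√5/10, Y = 12·√5

Elasticity = (3·√5/10) · (20 / (12·√5)) = 1/2

Interpretation: for a small percentage change in X, the percentage change in Y is approximately 0.50 times as large.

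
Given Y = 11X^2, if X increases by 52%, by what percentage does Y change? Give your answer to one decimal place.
131.0%

For Y = 11X^2:
If X → X(1 + 0.52)
Then Y → Y · (1 + 0.52)^2
     = Y · 2.3104

Percentage change = ((1 + 0.52)^2 − 1) × 100% ≈ 131.0%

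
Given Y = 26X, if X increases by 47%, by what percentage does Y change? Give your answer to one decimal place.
47.0%

For Y = 26X:
If X → X(1 + 0.47)
Then Y → Y · (1 + 0.47)^1
     = Y · 1.4700

Percentage change = ((1 + 0.47)^1 − 1) × 100% = 47.0%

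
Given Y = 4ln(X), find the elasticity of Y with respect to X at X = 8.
Elasticity = 1/ln(8) ≈ 0.4809

Elasticity = (dY/dX) · (X/Y)

dY/dX = 4/X
At X = 8: dY/dX = 1/2, Y = 4·ln(8)

Elasticity = (1/2) · (8 / (4·ln(8))) = 1/ln(8) ≈ 0.4809

Interpretation: for a small percentage change in X, the percentage change in Y is approximately 0.48 times as large.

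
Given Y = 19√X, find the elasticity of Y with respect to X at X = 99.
Elasticity = 1/2

Elasticity = (dY/dX) · (X/Y)

dY/dX = 19/(2·√X)
At X = 99: dY/dX = 19·√11/66, Y = 57·√11

Elasticity = (19·√11/66) · (99 / (57·√11)) = 1/2

Interpretation: for a small percentage change in X, the percentage change in Y is approximately 0.50 times as large.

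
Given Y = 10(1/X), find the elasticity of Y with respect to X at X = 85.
Elasticity = -1

Elasticity = (dY/dX) · (X/Y)

dY/dX = -10/X²
At X = 85: dY/dX = -2/1445, Y = 2/17

Elasticity = (-2/1445) · (85 / (2/17)) = -1

Interpretation: for a small percentage change in X, the percentage change in Y is approximately -1.00 times as large.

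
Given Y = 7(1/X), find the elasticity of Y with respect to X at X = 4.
Elasticity = -1

Elasticity = (dY/dX) · (X/Y)

dY/dX = -7/X²
At X = 4: dY/dX = -7/16, Y = 7/4

Elasticity = (-7/16) · (4 / (7/4)) = -1

Interpretation: for a small percentage change in X, the percentage change in Y is approximately -1.00 times as large.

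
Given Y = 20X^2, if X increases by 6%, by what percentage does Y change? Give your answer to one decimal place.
12.4%

For Y = 20X^2:
If X → X(1 + 0.06)
Then Y → Y · (1 + 0.06)^2
     = Y · 1.1236

Percentage change = ((1 + 0.06)^2 − 1) × 100% ≈ 12.4%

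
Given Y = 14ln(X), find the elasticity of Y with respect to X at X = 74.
Elasticity = 1/ln(74) ≈ 0.2323

Elasticity = (dY/dX) · (X/Y)

dY/dX = 14/X
At X = 74: dY/dX = 7/37, Y = 14·ln(74)

Elasticity = (7/37) · (74 / (14·ln(74))) = 1/ln(74) ≈ 0.2323

Interpretation: for a small percentage change in X, the percentage change in Y is approximately 0.23 times as large.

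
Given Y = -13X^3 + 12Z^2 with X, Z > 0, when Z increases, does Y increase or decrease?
Y increases

Taking the partial derivative:
∂Y/∂Z = 24Z

∂Y/∂Z = 24Z > 0 (assuming positive values)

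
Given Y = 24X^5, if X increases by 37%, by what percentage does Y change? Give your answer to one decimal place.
382.6%

For Y = 24X^5:
If X → X(1 + 0.37)
Then Y → Y · (1 + 0.37)^5
     ≈ Y · 4.8262

Percentage change = ((1 + 0.37)^5 − 1) × 100% ≈ 382.6%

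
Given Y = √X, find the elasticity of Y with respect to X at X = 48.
Elasticity = 1/2

Elasticity = (dY/dX) · (X/Y)

dY/dX = 1/(2·√X)
At X = 48: dY/dX = √3/24, Y = 4·√3

Elasticity = (√3/24) · (48 / (4·√3)) = 1/2

Interpretation: for a small percentage change in X, the percentage change in Y is approximately 0.50 times as large.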